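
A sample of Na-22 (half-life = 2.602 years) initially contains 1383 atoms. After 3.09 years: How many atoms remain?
N = N₀(1/2)^(t/t½) = 607.2 atoms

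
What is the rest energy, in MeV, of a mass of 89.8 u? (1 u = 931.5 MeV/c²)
E = mc² = 83650 MeV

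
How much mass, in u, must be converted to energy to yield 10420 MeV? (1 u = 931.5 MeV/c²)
m = E/c² = 11.19 u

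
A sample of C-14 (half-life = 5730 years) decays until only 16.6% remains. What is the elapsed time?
t = t½ × log₂(N₀/N) = 14840 years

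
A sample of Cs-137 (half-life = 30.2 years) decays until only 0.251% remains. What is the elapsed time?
t = t½ × log₂(N₀/N) = 260.9 years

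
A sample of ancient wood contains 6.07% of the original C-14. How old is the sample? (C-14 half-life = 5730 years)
Age = t½ × log₂(1/ratio) = 23160 years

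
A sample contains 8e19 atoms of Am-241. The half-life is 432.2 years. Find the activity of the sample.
A = λN = 1.283e17 decays/year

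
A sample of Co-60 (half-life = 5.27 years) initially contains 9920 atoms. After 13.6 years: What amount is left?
N = N₀(1/2)^(t/t½) = 1658 atoms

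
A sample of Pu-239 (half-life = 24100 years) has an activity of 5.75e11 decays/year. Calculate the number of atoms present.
N = A/λ = 1.999e16 atoms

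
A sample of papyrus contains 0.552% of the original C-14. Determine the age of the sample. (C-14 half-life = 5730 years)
Age = t½ × log₂(1/ratio) = 42980 years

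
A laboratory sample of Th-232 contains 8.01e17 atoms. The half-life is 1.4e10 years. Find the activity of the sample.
A = λN = 3.966e7 decays/year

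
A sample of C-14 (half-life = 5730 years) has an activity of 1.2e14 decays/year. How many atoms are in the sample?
N = A/λ = 9.92e17 atoms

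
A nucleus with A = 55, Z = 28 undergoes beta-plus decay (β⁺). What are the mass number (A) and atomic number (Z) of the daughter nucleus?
Daughter: A = 55, Z = 27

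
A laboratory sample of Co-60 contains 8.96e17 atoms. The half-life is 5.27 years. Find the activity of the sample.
A = λN = 1.178e17 decays/year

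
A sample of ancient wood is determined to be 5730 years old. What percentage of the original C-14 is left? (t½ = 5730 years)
N/N₀ = (1/2)^(t/t½) = 0.5 = 50%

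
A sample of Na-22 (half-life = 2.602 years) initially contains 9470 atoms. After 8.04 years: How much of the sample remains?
N = N₀(1/2)^(t/t½) = 1112 atoms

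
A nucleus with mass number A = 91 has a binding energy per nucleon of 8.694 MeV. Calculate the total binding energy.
B.E. = 8.694 × 91 = 791.2 MeV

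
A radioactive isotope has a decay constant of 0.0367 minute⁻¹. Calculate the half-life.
t½ = ln(2)/λ = 18.89 minutes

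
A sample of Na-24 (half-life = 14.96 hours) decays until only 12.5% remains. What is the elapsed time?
t = t½ × log₂(N₀/N) = 44.88 hours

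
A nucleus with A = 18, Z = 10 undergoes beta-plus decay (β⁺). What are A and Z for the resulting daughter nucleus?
Daughter: A = 18, Z = 9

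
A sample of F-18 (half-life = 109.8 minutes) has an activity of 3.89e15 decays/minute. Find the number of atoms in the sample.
N = A/λ = 6.162e17 atoms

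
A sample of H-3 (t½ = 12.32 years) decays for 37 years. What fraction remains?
N/N₀ = (1/2)^(t/t½) = 0.1247 = 12.5%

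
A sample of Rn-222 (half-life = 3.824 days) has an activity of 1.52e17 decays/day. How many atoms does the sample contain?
N = A/λ = 8.386e17 atoms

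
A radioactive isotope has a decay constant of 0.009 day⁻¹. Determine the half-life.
t½ = ln(2)/λ = 77.02 days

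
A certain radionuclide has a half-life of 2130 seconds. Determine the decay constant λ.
λ = ln(2)/t½ = 3.254e-4 second⁻¹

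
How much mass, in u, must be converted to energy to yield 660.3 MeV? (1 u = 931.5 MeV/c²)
m = E/c² = 0.7089 u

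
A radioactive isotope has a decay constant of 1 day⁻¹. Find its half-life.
t½ = ln(2)/λ = 0.6931 days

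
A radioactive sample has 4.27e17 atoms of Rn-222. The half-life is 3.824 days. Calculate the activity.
A = λN = 7.74e16 decays/day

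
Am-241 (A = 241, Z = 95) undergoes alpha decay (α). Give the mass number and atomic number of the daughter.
Daughter: A = 237, Z = 93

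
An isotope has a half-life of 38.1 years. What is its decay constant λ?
λ = ln(2)/t½ = 0.01819 year⁻¹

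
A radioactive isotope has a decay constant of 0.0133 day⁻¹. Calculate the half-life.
t½ = ln(2)/λ = 52.12 days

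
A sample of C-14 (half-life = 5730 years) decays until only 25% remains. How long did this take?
t = t½ × log₂(N₀/N) = 11460 years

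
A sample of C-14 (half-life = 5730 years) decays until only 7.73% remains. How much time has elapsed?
t = t½ × log₂(N₀/N) = 21160 years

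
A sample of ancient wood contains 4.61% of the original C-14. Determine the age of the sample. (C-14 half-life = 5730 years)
Age = t½ × log₂(1/ratio) = 25440 years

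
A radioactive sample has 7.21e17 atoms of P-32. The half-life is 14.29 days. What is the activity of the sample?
A = λN = 3.497e16 decays/day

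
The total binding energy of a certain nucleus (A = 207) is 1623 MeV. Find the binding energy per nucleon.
B.E./A = 1623/207 = 7.841 MeV/nucleon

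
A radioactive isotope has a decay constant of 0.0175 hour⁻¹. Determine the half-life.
t½ = ln(2)/λ = 39.61 hours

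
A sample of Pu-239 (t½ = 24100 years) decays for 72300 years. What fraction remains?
N/N₀ = (1/2)^(t/t½) = 0.125 = 12.5%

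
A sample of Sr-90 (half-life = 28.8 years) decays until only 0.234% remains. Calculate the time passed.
t = t½ × log₂(N₀/N) = 251.7 years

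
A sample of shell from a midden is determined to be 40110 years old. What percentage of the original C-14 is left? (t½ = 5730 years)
N/N₀ = (1/2)^(t/t½) = 0.007812 = 0.781%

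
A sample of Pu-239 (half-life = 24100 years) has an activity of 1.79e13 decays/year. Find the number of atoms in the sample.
N = A/λ = 6.224e17 atoms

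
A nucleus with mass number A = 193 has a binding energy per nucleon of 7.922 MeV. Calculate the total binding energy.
B.E. = 7.922 × 193 = 1529 MeV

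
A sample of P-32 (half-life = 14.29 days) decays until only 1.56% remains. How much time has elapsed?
t = t½ × log₂(N₀/N) = 85.77 days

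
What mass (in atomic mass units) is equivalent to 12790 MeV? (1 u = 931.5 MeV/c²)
m = E/c² = 13.73 u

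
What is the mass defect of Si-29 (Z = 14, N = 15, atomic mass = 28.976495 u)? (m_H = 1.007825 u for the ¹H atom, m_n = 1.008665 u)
Δm = Z·m_H + N·m_n − M = 0.263 u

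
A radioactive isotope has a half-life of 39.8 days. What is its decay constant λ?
λ = ln(2)/t½ = 0.01742 day⁻¹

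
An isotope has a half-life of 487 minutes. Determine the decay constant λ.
λ = ln(2)/t½ = 0.001423 minute⁻¹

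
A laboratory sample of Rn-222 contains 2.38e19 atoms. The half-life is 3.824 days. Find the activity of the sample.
A = λN = 4.314e18 decays/day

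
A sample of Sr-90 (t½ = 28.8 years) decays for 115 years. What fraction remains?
N/N₀ = (1/2)^(t/t½) = 0.0628 = 6.28%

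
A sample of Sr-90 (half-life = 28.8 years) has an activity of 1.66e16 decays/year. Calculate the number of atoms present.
N = A/λ = 6.897e17 atoms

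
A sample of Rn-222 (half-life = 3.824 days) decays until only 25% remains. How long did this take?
t = t½ × log₂(N₀/N) = 7.648 days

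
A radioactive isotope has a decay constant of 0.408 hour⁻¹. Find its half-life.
t½ = ln(2)/λ = 1.699 hours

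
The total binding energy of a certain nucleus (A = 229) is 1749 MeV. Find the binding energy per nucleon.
B.E./A = 1749/229 = 7.638 MeV/nucleon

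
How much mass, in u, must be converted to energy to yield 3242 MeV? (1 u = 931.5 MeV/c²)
m = E/c² = 3.48 u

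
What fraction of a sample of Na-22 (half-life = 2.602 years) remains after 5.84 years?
N/N₀ = (1/2)^(t/t½) = 0.211 = 21.1%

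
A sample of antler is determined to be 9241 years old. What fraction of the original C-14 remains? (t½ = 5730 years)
N/N₀ = (1/2)^(t/t½) = 0.327 = 32.7%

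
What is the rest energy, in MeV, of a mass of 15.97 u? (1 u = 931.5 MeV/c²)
E = mc² = 14880 MeV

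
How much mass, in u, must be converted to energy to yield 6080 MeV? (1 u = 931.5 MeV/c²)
m = E/c² = 6.527 u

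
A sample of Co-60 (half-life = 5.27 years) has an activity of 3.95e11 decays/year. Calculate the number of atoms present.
N = A/λ = 3.003e12 atoms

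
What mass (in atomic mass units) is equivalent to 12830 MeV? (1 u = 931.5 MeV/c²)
m = E/c² = 13.77 u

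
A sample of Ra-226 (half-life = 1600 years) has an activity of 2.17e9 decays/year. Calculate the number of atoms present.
N = A/λ = 5.009e12 atoms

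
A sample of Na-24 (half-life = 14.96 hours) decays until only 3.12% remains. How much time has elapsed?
t = t½ × log₂(N₀/N) = 74.83 hours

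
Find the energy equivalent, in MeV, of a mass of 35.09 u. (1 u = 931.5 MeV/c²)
E = mc² = 32690 MeV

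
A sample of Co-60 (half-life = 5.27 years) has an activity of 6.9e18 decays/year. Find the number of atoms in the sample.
N = A/λ = 5.246e19 atoms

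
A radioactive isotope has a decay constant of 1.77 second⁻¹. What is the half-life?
t½ = ln(2)/λ = 0.3916 seconds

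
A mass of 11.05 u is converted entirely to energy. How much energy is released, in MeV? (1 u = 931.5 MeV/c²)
E = mc² = 10290 MeV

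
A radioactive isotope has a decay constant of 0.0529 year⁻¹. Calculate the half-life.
t½ = ln(2)/λ = 13.1 years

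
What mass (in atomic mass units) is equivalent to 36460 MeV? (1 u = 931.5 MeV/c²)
m = E/c² = 39.14 u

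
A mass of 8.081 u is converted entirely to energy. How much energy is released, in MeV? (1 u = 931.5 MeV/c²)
E = mc² = 7527 MeV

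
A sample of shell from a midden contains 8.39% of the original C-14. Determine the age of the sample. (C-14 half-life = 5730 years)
Age = t½ × log₂(1/ratio) = 20490 years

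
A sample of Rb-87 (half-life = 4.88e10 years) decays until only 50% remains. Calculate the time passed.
t = t½ × log₂(N₀/N) = 4.88e10 years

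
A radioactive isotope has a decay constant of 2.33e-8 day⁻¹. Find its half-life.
t½ = ln(2)/λ = 2.975e7 days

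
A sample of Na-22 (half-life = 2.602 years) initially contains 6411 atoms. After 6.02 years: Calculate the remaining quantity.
N = N₀(1/2)^(t/t½) = 1290 atoms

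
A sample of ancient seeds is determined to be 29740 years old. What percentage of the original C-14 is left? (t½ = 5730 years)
N/N₀ = (1/2)^(t/t½) = 0.02739 = 2.74%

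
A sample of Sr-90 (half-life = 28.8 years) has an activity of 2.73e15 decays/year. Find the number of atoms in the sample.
N = A/λ = 1.134e17 atoms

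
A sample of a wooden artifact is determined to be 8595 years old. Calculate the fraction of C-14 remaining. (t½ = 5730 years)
N/N₀ = (1/2)^(t/t½) = 0.3536 = 35.4%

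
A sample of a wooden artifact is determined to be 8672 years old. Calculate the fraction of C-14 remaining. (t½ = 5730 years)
N/N₀ = (1/2)^(t/t½) = 0.3503 = 35%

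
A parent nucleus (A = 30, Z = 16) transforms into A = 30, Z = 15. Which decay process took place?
ΔA = 0, ΔZ = -1 ⇒ beta-plus decay (β⁺) or electron capture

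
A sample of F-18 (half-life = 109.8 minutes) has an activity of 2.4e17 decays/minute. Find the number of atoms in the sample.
N = A/λ = 3.802e19 atoms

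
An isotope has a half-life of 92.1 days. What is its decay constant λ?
λ = ln(2)/t½ = 0.007526 day⁻¹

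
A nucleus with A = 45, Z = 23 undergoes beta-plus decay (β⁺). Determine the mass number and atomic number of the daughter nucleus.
Daughter: A = 45, Z = 22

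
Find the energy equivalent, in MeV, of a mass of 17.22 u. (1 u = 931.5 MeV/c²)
E = mc² = 16040 MeV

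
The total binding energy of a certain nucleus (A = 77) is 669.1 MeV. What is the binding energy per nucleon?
B.E./A = 669.1/77 = 8.69 MeV/nucleon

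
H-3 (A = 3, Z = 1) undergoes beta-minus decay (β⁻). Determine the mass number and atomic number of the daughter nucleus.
Daughter: A = 3, Z = 2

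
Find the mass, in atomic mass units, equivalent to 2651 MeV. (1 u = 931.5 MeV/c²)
m = E/c² = 2.846 u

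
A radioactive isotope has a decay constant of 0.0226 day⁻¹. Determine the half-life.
t½ = ln(2)/λ = 30.67 days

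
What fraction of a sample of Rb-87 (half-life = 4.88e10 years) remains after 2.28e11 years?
N/N₀ = (1/2)^(t/t½) = 0.03922 = 3.92%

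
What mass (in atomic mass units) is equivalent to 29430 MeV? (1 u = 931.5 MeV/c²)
m = E/c² = 31.59 u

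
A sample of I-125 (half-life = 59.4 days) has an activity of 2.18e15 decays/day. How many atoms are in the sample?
N = A/λ = 1.868e17 atoms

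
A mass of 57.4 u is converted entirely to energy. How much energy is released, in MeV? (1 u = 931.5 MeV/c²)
E = mc² = 53470 MeV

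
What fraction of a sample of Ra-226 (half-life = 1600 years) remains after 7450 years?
N/N₀ = (1/2)^(t/t½) = 0.03966 = 3.97%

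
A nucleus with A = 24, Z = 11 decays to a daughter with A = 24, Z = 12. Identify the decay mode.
ΔA = 0, ΔZ = +1 ⇒ beta-minus decay (β⁻)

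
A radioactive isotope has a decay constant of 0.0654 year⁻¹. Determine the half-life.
t½ = ln(2)/λ = 10.6 years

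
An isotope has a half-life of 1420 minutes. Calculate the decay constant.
λ = ln(2)/t½ = 4.881e-4 minute⁻¹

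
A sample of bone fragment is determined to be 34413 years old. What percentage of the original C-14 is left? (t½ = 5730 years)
N/N₀ = (1/2)^(t/t½) = 0.01556 = 1.56%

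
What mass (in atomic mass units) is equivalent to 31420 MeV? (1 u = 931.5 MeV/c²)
m = E/c² = 33.73 u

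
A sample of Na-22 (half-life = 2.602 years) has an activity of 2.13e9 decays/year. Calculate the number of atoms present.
N = A/λ = 7.996e9 atoms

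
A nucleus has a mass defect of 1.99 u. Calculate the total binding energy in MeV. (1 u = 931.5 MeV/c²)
B.E. = Δm × 931.5 = 1854 MeV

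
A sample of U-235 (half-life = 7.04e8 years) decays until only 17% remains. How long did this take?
t = t½ × log₂(N₀/N) = 1.8e9 years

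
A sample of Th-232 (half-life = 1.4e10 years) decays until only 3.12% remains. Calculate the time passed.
t = t½ × log₂(N₀/N) = 7.003e10 years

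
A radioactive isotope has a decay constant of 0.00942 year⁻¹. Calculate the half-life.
t½ = ln(2)/λ = 73.58 years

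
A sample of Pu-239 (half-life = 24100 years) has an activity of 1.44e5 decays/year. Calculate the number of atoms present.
N = A/λ = 5.007e9 atoms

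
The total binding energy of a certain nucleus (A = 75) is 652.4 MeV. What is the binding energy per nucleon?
B.E./A = 652.4/75 = 8.699 MeV/nucleon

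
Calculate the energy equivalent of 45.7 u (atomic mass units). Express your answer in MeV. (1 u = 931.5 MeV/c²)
E = mc² = 42570 MeV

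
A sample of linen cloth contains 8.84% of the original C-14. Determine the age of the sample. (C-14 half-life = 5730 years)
Age = t½ × log₂(1/ratio) = 20050 years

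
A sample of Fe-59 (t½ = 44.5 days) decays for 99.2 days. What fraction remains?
N/N₀ = (1/2)^(t/t½) = 0.2133 = 21.3%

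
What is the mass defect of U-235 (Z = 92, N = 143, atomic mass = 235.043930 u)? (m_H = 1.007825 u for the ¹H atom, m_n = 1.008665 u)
Δm = Z·m_H + N·m_n − M = 1.915 u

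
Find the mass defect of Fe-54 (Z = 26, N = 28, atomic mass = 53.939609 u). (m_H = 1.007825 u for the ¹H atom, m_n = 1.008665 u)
Δm = Z·m_H + N·m_n − M = 0.5065 u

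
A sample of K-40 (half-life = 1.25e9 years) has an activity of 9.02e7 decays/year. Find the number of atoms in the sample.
N = A/λ = 1.627e17 atoms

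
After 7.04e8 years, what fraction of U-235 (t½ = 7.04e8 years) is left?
N/N₀ = (1/2)^(t/t½) = 0.5 = 50%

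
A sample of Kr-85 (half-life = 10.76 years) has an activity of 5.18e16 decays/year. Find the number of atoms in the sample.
N = A/λ = 8.041e17 atoms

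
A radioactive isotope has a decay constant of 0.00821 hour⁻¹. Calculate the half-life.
t½ = ln(2)/λ = 84.43 hours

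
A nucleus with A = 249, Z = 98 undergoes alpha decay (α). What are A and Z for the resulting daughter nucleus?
Daughter: A = 245, Z = 96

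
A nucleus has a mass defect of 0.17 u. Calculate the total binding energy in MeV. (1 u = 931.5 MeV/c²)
B.E. = Δm × 931.5 = 158.4 MeV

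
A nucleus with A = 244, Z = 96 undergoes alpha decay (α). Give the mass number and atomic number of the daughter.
Daughter: A = 240, Z = 94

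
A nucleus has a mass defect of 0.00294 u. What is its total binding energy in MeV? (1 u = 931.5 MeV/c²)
B.E. = Δm × 931.5 = 2.739 MeV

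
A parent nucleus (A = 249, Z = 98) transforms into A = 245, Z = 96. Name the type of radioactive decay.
ΔA = -4, ΔZ = -2 ⇒ alpha decay (α)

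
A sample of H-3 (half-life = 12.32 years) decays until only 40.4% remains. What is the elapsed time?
t = t½ × log₂(N₀/N) = 16.11 years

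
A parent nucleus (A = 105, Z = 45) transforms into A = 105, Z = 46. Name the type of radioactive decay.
ΔA = 0, ΔZ = +1 ⇒ beta-minus decay (β⁻)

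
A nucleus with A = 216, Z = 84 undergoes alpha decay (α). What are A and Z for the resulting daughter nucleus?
Daughter: A = 212, Z = 82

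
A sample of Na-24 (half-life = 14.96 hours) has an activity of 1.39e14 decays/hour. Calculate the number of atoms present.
N = A/λ = 3e15 atoms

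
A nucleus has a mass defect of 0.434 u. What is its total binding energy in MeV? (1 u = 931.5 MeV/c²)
B.E. = Δm × 931.5 = 404.3 MeV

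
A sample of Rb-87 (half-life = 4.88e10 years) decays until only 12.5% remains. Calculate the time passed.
t = t½ × log₂(N₀/N) = 1.464e11 years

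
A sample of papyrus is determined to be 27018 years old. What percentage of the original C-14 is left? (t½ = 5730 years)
N/N₀ = (1/2)^(t/t½) = 0.03807 = 3.81%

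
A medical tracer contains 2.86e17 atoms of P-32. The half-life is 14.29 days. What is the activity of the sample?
A = λN = 1.387e16 decays/day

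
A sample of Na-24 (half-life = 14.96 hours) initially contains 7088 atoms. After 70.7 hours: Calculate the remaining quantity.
N = N₀(1/2)^(t/t½) = 267.8 atoms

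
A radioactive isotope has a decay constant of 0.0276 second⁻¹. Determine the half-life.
t½ = ln(2)/λ = 25.11 seconds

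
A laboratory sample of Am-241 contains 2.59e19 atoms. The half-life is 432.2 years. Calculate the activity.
A = λN = 4.154e16 decays/year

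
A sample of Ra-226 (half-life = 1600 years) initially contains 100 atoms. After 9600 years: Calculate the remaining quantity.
N = N₀(1/2)^(t/t½) = 1.562 atoms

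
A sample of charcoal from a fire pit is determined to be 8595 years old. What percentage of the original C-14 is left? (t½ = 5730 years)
N/N₀ = (1/2)^(t/t½) = 0.3536 = 35.4%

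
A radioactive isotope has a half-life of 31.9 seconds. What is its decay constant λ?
λ = ln(2)/t½ = 0.02173 second⁻¹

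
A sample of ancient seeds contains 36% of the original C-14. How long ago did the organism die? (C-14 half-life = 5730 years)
Age = t½ × log₂(1/ratio) = 8446 years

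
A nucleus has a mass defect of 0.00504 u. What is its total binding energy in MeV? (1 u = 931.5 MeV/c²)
B.E. = Δm × 931.5 = 4.695 MeV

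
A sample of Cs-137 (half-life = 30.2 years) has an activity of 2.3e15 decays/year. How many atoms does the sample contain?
N = A/λ = 1.002e17 atoms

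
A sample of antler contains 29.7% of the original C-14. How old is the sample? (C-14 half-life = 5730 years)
Age = t½ × log₂(1/ratio) = 10040 years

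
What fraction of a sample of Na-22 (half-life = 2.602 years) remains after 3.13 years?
N/N₀ = (1/2)^(t/t½) = 0.4344 = 43.4%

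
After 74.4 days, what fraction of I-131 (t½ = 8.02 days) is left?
N/N₀ = (1/2)^(t/t½) = 0.001612 = 0.161%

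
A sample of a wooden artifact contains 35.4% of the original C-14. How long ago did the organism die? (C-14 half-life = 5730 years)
Age = t½ × log₂(1/ratio) = 8585 years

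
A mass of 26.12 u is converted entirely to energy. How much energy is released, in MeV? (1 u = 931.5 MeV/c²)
E = mc² = 24330 MeV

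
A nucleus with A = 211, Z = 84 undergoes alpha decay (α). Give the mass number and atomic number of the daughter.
Daughter: A = 207, Z = 82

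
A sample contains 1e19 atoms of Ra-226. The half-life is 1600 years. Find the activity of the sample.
A = λN = 4.332e15 decays/year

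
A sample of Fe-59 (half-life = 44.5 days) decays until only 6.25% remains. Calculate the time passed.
t = t½ × log₂(N₀/N) = 178 days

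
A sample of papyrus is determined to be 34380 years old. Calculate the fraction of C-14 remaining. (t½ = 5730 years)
N/N₀ = (1/2)^(t/t½) = 0.01562 = 1.56%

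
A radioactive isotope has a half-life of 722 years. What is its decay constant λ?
λ = ln(2)/t½ = 9.6e-4 year⁻¹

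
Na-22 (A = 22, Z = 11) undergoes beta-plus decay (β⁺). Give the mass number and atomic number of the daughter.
Daughter: A = 22, Z = 10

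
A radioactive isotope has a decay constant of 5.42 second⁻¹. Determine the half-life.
t½ = ln(2)/λ = 0.1279 seconds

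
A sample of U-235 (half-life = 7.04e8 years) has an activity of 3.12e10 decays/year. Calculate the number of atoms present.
N = A/λ = 3.169e19 atoms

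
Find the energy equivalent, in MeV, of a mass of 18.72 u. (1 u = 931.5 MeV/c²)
E = mc² = 17440 MeV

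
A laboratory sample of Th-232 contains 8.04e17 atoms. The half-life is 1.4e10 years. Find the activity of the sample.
A = λN = 3.981e7 decays/year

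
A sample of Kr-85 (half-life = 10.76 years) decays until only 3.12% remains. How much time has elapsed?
t = t½ × log₂(N₀/N) = 53.82 years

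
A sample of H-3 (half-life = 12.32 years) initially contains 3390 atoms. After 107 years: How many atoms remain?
N = N₀(1/2)^(t/t½) = 8.236 atoms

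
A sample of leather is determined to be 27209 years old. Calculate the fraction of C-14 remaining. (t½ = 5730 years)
N/N₀ = (1/2)^(t/t½) = 0.0372 = 3.72%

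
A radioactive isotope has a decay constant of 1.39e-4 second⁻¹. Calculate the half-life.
t½ = ln(2)/λ = 4987 seconds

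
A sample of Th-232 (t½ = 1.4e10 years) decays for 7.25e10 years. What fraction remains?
N/N₀ = (1/2)^(t/t½) = 0.02761 = 2.76%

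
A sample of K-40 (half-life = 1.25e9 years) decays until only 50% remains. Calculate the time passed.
t = t½ × log₂(N₀/N) = 1.25e9 years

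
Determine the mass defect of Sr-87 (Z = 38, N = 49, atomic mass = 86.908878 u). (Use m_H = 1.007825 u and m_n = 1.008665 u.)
Δm = Z·m_H + N·m_n − M = 0.8131 u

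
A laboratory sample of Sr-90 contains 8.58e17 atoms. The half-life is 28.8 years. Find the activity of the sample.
A = λN = 2.065e16 decays/year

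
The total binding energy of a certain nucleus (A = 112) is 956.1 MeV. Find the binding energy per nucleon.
B.E./A = 956.1/112 = 8.537 MeV/nucleon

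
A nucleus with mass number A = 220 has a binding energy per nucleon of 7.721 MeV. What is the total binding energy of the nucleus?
B.E. = 7.721 × 220 = 1699 MeV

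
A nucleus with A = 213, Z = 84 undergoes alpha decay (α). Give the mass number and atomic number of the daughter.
Daughter: A = 209, Z = 82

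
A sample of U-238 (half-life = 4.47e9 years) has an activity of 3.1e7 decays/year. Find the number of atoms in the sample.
N = A/λ = 1.999e17 atoms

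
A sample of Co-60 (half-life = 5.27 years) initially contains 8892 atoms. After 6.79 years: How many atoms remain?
N = N₀(1/2)^(t/t½) = 3640 atoms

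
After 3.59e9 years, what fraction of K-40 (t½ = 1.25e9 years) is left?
N/N₀ = (1/2)^(t/t½) = 0.1366 = 13.7%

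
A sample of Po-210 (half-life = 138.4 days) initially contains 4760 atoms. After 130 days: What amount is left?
N = N₀(1/2)^(t/t½) = 2482 atoms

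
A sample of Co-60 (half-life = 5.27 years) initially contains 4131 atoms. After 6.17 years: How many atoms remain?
N = N₀(1/2)^(t/t½) = 1835 atoms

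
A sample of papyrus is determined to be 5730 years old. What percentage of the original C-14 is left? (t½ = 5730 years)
N/N₀ = (1/2)^(t/t½) = 0.5 = 50%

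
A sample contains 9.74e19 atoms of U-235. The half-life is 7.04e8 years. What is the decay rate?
A = λN = 9.59e10 decays/year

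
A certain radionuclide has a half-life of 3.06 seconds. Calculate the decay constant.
λ = ln(2)/t½ = 0.2265 second⁻¹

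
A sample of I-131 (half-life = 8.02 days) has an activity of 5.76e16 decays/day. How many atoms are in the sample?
N = A/λ = 6.665e17 atoms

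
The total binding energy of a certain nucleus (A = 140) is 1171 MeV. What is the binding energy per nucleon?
B.E./A = 1171/140 = 8.364 MeV/nucleon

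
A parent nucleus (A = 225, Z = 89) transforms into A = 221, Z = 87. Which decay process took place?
ΔA = -4, ΔZ = -2 ⇒ alpha decay (α)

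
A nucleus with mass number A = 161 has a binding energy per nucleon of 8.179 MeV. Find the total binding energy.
B.E. = 8.179 × 161 = 1317 MeV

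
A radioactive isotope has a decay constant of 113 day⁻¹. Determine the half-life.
t½ = ln(2)/λ = 0.006134 days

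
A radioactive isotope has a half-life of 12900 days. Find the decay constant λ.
λ = ln(2)/t½ = 5.373e-5 day⁻¹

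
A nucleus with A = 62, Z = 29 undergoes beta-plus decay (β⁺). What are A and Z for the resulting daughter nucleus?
Daughter: A = 62, Z = 28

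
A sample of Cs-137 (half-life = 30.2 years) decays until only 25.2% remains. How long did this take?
t = t½ × log₂(N₀/N) = 60.05 years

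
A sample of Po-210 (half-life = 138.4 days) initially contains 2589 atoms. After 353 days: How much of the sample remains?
N = N₀(1/2)^(t/t½) = 441.9 atoms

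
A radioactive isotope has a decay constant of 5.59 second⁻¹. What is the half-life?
t½ = ln(2)/λ = 0.124 seconds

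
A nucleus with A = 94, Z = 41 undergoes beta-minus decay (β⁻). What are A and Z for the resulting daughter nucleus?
Daughter: A = 94, Z = 42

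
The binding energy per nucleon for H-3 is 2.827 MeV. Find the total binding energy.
B.E. = 2.827 × 3 = 8.481 MeV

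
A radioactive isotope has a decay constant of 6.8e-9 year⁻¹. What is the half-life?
t½ = ln(2)/λ = 1.019e8 years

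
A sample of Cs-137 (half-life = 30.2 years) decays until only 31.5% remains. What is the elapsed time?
t = t½ × log₂(N₀/N) = 50.33 years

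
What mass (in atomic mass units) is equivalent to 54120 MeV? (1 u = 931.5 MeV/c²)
m = E/c² = 58.1 u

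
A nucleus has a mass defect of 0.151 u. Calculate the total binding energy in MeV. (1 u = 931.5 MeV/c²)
B.E. = Δm × 931.5 = 140.7 MeV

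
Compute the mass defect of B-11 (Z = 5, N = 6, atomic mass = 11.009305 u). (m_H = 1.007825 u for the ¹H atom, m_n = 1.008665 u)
Δm = Z·m_H + N·m_n − M = 0.08181 u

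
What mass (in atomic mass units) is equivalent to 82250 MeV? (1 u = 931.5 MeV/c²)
m = E/c² = 88.3 u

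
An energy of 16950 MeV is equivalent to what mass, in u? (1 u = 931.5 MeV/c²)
m = E/c² = 18.2 u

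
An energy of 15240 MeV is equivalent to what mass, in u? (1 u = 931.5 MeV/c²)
m = E/c² = 16.36 u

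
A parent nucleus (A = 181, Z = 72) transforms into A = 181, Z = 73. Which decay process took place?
ΔA = 0, ΔZ = +1 ⇒ beta-minus decay (β⁻)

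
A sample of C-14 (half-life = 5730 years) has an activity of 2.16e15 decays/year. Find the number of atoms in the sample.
N = A/λ = 1.786e19 atoms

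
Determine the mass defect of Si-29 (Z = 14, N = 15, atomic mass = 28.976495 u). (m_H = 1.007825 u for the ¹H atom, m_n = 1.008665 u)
Δm = Z·m_H + N·m_n − M = 0.263 u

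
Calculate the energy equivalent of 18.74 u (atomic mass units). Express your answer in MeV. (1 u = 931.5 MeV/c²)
E = mc² = 17460 MeV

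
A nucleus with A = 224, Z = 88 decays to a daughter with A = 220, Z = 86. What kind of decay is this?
ΔA = -4, ΔZ = -2 ⇒ alpha decay (α)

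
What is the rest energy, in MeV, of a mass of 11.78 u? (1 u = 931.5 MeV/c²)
E = mc² = 10970 MeV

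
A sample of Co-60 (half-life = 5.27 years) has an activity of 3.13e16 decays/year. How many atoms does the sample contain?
N = A/λ = 2.38e17 atoms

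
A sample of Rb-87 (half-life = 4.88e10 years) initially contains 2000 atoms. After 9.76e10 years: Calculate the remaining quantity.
N = N₀(1/2)^(t/t½) = 500 atoms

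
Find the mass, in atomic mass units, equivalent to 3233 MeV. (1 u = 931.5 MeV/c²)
m = E/c² = 3.471 u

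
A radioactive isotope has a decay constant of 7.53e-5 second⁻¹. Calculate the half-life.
t½ = ln(2)/λ = 9205 seconds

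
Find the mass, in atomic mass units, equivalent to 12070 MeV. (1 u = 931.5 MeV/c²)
m = E/c² = 12.96 u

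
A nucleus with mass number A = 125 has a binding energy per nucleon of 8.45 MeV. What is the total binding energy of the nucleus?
B.E. = 8.45 × 125 = 1056 MeV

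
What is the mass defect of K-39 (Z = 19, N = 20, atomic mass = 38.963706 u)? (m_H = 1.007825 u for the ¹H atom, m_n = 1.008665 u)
Δm = Z·m_H + N·m_n − M = 0.3583 u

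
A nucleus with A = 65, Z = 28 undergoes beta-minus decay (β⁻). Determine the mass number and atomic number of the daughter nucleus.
Daughter: A = 65, Z = 29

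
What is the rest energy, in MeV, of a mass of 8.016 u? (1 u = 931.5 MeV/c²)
E = mc² = 7467 MeV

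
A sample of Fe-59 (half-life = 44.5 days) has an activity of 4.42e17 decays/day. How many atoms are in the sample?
N = A/λ = 2.838e19 atoms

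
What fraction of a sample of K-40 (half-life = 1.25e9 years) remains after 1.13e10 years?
N/N₀ = (1/2)^(t/t½) = 0.0019 = 0.19%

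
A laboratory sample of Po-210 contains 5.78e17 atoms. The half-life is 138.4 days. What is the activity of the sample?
A = λN = 2.895e15 decays/day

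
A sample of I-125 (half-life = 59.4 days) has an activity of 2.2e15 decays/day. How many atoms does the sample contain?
N = A/λ = 1.885e17 atoms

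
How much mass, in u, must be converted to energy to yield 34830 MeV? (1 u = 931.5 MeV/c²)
m = E/c² = 37.39 u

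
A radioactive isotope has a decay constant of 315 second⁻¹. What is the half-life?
t½ = ln(2)/λ = 0.0022 seconds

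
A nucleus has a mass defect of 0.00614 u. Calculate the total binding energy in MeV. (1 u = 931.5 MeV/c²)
B.E. = Δm × 931.5 = 5.719 MeV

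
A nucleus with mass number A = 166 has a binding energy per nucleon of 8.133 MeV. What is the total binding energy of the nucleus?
B.E. = 8.133 × 166 = 1350 MeV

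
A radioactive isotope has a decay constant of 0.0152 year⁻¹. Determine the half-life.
t½ = ln(2)/λ = 45.6 years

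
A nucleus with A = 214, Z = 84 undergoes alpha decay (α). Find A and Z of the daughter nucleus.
Daughter: A = 210, Z = 82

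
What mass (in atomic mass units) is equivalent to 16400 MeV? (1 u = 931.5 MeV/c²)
m = E/c² = 17.61 u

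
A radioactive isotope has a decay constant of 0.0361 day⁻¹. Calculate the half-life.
t½ = ln(2)/λ = 19.2 days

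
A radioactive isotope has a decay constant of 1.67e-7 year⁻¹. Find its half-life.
t½ = ln(2)/λ = 4.151e6 years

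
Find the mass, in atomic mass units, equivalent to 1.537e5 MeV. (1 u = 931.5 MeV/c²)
m = E/c² = 165 u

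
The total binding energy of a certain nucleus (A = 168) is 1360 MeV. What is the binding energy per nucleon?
B.E./A = 1360/168 = 8.095 MeV/nucleon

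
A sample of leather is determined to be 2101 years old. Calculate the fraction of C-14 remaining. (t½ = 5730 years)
N/N₀ = (1/2)^(t/t½) = 0.7756 = 77.6%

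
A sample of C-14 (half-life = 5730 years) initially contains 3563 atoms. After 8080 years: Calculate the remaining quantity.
N = N₀(1/2)^(t/t½) = 1341 atoms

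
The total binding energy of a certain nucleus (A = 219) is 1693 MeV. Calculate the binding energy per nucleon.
B.E./A = 1693/219 = 7.731 MeV/nucleon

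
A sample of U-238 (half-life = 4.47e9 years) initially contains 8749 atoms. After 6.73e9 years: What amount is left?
N = N₀(1/2)^(t/t½) = 3081 atoms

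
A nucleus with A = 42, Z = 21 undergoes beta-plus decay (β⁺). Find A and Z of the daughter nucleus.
Daughter: A = 42, Z = 20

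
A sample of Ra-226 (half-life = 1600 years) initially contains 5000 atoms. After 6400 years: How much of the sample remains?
N = N₀(1/2)^(t/t½) = 312.5 atoms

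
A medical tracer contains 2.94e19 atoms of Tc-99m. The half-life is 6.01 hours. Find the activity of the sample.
A = λN = 3.391e18 decays/hour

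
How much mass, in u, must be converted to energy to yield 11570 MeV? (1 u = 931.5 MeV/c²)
m = E/c² = 12.42 u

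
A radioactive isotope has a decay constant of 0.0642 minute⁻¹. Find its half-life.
t½ = ln(2)/λ = 10.8 minutes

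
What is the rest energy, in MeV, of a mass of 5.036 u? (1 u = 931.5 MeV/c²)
E = mc² = 4691 MeV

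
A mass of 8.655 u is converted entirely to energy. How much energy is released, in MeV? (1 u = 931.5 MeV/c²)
E = mc² = 8062 MeV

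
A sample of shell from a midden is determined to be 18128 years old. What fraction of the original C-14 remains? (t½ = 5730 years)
N/N₀ = (1/2)^(t/t½) = 0.1116 = 11.2%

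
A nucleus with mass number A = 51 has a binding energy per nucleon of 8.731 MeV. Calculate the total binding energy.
B.E. = 8.731 × 51 = 445.3 MeV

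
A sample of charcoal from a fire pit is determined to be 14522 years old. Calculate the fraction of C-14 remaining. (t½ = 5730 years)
N/N₀ = (1/2)^(t/t½) = 0.1726 = 17.3%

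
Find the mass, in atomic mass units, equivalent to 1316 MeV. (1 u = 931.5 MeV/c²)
m = E/c² = 1.413 u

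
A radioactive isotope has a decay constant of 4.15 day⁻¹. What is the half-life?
t½ = ln(2)/λ = 0.167 days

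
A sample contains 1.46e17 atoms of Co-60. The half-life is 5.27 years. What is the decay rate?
A = λN = 1.92e16 decays/year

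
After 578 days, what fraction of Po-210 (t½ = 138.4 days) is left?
N/N₀ = (1/2)^(t/t½) = 0.05531 = 5.53%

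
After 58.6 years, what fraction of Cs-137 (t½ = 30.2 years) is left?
N/N₀ = (1/2)^(t/t½) = 0.2605 = 26.1%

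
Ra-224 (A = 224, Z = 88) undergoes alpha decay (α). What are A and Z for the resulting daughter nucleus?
Daughter: A = 220, Z = 86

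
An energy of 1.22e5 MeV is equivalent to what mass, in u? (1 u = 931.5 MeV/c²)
m = E/c² = 131 u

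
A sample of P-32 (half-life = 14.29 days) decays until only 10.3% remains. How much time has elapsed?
t = t½ × log₂(N₀/N) = 46.86 days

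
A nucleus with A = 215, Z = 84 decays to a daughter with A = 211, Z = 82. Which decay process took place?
ΔA = -4, ΔZ = -2 ⇒ alpha decay (α)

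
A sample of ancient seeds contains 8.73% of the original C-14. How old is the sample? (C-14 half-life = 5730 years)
Age = t½ × log₂(1/ratio) = 20160 years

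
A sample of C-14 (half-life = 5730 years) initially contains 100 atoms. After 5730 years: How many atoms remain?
N = N₀(1/2)^(t/t½) = 50 atoms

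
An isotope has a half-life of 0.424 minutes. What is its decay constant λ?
λ = ln(2)/t½ = 1.635 minute⁻¹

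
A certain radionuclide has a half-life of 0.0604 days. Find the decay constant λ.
λ = ln(2)/t½ = 11.48 day⁻¹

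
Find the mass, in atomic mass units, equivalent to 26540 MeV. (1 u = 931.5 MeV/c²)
m = E/c² = 28.49 u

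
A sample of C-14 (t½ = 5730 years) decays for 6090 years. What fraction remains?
N/N₀ = (1/2)^(t/t½) = 0.4787 = 47.9%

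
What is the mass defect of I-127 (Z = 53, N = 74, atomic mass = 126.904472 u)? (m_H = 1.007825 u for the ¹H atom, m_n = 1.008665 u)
Δm = Z·m_H + N·m_n − M = 1.151 u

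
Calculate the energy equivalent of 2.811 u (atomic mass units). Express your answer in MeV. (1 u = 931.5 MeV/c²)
E = mc² = 2618 MeV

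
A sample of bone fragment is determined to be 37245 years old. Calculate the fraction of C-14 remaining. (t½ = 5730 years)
N/N₀ = (1/2)^(t/t½) = 0.01105 = 1.1%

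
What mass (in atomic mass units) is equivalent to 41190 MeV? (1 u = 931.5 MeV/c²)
m = E/c² = 44.22 u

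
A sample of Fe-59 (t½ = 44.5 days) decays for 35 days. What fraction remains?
N/N₀ = (1/2)^(t/t½) = 0.5797 = 58%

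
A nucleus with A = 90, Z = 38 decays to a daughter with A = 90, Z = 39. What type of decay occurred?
ΔA = 0, ΔZ = +1 ⇒ beta-minus decay (β⁻)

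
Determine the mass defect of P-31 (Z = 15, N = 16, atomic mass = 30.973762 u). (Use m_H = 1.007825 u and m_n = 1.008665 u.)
Δm = Z·m_H + N·m_n − M = 0.2823 u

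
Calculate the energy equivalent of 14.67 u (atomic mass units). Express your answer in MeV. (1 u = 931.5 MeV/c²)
E = mc² = 13670 MeV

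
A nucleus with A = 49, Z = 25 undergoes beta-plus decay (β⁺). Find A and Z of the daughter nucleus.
Daughter: A = 49, Z = 24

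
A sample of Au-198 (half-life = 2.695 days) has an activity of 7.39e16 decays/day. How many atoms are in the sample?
N = A/λ = 2.873e17 atoms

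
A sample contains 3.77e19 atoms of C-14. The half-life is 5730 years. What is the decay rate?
A = λN = 4.56e15 decays/year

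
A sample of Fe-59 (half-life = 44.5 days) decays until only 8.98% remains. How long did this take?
t = t½ × log₂(N₀/N) = 154.7 days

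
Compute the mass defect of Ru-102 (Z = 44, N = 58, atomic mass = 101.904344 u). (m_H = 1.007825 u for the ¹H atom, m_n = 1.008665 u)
Δm = Z·m_H + N·m_n − M = 0.9425 u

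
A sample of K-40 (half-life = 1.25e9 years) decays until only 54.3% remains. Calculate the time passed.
t = t½ × log₂(N₀/N) = 1.101e9 years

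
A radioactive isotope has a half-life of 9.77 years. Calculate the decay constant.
λ = ln(2)/t½ = 0.07095 year⁻¹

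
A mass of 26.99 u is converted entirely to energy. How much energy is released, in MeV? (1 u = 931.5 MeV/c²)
E = mc² = 25140 MeV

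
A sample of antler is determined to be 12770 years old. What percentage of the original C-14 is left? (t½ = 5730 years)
N/N₀ = (1/2)^(t/t½) = 0.2134 = 21.3%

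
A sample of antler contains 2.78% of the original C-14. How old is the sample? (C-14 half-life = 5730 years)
Age = t½ × log₂(1/ratio) = 29620 years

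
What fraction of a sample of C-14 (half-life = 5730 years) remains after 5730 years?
N/N₀ = (1/2)^(t/t½) = 0.5 = 50%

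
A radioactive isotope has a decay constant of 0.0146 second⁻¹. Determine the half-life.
t½ = ln(2)/λ = 47.48 seconds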